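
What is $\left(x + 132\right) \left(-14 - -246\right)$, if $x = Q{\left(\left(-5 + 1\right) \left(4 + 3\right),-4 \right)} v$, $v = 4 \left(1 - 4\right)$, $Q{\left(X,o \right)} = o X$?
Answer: $-281184$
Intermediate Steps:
$Q{\left(X,o \right)} = X o$
$v = -12$ ($v = 4 \left(-3\right) = -12$)
$x = -1344$ ($x = \left(-5 + 1\right) \left(4 + 3\right) \left(-4\right) \left(-12\right) = \left(-4\right) 7 \left(-4\right) \left(-12\right) = \left(-28\right) \left(-4\right) \left(-12\right) = 112 \left(-12\right) = -1344$)
$\left(x + 132\right) \left(-14 - -246\right) = \left(-1344 + 132\right) \left(-14 - -246\right) = - 1212 \left(-14 + 246\right) = \left(-1212\right) 232 = -281184$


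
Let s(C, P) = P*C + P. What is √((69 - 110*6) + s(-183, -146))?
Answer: √25981 ≈ 161.19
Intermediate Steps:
s(C, P) = P + C*P (s(C, P) = C*P + P = P + C*P)
√((69 - 110*6) + s(-183, -146)) = √((69 - 110*6) - 146*(1 - 183)) = √((69 - 660) - 146*(-182)) = √(-591 + 26572) = √25981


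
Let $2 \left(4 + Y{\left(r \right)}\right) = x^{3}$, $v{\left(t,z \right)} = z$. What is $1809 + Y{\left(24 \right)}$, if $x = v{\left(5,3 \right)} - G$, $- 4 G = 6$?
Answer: $\frac{29609}{16} \approx 1850.6$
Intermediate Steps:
$G = - \frac{3}{2}$ ($G = \left(- \frac{1}{4}\right) 6 = - \frac{3}{2} \approx -1.5$)
$x = \frac{9}{2}$ ($x = 3 - - \frac{3}{2} = 3 + \frac{3}{2} = \frac{9}{2} \approx 4.5$)
$Y{\left(r \right)} = \frac{665}{16}$ ($Y{\left(r \right)} = -4 + \frac{\left(\frac{9}{2}\right)^{3}}{2} = -4 + \frac{1}{2} \cdot \frac{729}{8} = -4 + \frac{729}{16} = \frac{665}{16}$)
$1809 + Y{\left(24 \right)} = 1809 + \frac{665}{16} = \frac{29609}{16}$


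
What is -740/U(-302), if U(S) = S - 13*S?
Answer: -185/906 ≈ -0.20419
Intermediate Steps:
U(S) = -12*S
-740/U(-302) = -740/((-12*(-302))) = -740/3624 = -740*1/3624 = -185/906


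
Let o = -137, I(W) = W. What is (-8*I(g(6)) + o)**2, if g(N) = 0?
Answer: 18769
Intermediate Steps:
(-8*I(g(6)) + o)**2 = (-8*0 - 137)**2 = (0 - 137)**2 = (-137)**2 = 18769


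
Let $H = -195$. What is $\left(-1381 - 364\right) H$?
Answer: $340275$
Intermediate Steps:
$\left(-1381 - 364\right) H = \left(-1381 - 364\right) \left(-195\right) = \left(-1745\right) \left(-195\right) = 340275$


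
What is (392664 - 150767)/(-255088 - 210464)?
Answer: -241897/465552 ≈ -0.51959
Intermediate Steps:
(392664 - 150767)/(-255088 - 210464) = 241897/(-465552) = 241897*(-1/465552) = -241897/465552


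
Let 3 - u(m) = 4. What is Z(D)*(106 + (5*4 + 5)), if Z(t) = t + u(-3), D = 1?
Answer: 0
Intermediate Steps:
u(m) = -1 (u(m) = 3 - 1*4 = 3 - 4 = -1)
Z(t) = -1 + t (Z(t) = t - 1 = -1 + t)
Z(D)*(106 + (5*4 + 5)) = (-1 + 1)*(106 + (5*4 + 5)) = 0*(106 + (20 + 5)) = 0*(106 + 25) = 0*131 = 0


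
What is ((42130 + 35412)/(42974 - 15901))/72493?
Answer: 77542/1962602989 ≈ 3.9510e-5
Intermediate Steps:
((42130 + 35412)/(42974 - 15901))/72493 = (77542/27073)*(1/72493) = 77542/1962602989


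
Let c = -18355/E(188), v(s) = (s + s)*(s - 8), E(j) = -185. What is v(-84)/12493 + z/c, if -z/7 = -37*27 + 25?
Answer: 3208298114/45861803 ≈ 69.956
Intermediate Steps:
v(s) = 2*s*(-8 + s) (v(s) = (2*s)*(-8 + s) = 2*s*(-8 + s))
c = 3671/37 (c = -18355/(-185) = -18355*(-1/185) = 3671/37 ≈ 99.216)
z = 6818 (z = -7*(-37*27 + 25) = -7*(-999 + 25) = -7*(-974) = 6818)
v(-84)/12493 + z/c = (2*(-84)*(-8 - 84))/12493 + 6818/(3671/37) = (2*(-84)*(-92))*(1/12493) + 6818*(37/3671) = 15456*(1/12493) + 252266/3671 = 15456/12493 + 252266/3671 = 3208298114/45861803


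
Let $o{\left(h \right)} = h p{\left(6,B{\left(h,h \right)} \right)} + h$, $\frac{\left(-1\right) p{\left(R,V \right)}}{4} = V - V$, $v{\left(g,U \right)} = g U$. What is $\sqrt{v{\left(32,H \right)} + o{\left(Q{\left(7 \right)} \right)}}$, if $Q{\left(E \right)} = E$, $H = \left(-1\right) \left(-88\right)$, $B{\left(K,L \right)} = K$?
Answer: $\sqrt{2823} \approx 53.132$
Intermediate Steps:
$H = 88$
$v{\left(g,U \right)} = U g$
$p{\left(R,V \right)} = 0$ ($p{\left(R,V \right)} = - 4 \left(V - V\right) = \left(-4\right) 0 = 0$)
$o{\left(h \right)} = h$ ($o{\left(h \right)} = h 0 + h = 0 + h = h$)
$\sqrt{v{\left(32,H \right)} + o{\left(Q{\left(7 \right)} \right)}} = \sqrt{88 \cdot 32 + 7} = \sqrt{2816 + 7} = \sqrt{2823}$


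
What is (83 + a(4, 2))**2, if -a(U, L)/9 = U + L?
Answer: 841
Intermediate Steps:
a(U, L) = -9*L - 9*U (a(U, L) = -9*(U + L) = -9*(L + U) = -9*L - 9*U)
(83 + a(4, 2))**2 = (83 + (-9*2 - 9*4))**2 = (83 + (-18 - 36))**2 = (83 - 54)**2 = 29**2 = 841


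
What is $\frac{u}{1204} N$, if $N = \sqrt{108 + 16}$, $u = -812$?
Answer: $- \frac{58 \sqrt{31}}{43} \approx -7.51$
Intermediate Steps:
$N = 2 \sqrt{31}$ ($N = \sqrt{124} = 2 \sqrt{31} \approx 11.136$)
$\frac{u}{1204} N = - \frac{812}{1204} \cdot 2 \sqrt{31} = \left(-812\right) \frac{1}{1204} \cdot 2 \sqrt{31} = - \frac{29 \cdot 2 \sqrt{31}}{43} = - \frac{58 \sqrt{31}}{43}$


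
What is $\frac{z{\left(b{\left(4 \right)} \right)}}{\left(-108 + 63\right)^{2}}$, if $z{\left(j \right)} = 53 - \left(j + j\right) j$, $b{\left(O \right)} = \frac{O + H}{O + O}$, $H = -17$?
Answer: $\frac{509}{21600} \approx 0.023565$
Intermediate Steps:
$b{\left(O \right)} = \frac{-17 + O}{2 O}$ ($b{\left(O \right)} = \frac{O - 17}{O + O} = \frac{-17 + O}{2 O}$)
$z{\left(j \right)} = 53 - 2 j^{2}$ ($z{\left(j \right)} = 53 - 2 j j = 53 - 2 j^{2}$)
$\frac{z{\left(b{\left(4 \right)} \right)}}{\left(-108 + 63\right)^{2}} = \frac{53 - 2 \left(\frac{-17 + 4}{2 \cdot 4}\right)^{2}}{\left(-108 + 63\right)^{2}} = \frac{53 - 2 \left(\frac{1}{2} \cdot \frac{1}{4} \left(-13\right)\right)^{2}}{\left(-45\right)^{2}} = \frac{53 - 2 \left(- \frac{13}{8}\right)^{2}}{2025} = \left(53 - \frac{169}{32}\right) \frac{1}{2025} = \frac{1527}{32} \cdot \frac{1}{2025} = \frac{509}{21600}$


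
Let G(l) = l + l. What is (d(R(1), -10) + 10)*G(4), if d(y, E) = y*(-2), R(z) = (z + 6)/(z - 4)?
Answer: 352/3 ≈ 117.33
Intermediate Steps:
R(z) = (6 + z)/(-4 + z)
G(l) = 2*l
d(y, E) = -2*y
(d(R(1), -10) + 10)*G(4) = (-2*(6 + 1)/(-4 + 1) + 10)*(2*4) = (-2*7/(-3) + 10)*8 = (-(-2)*7/3 + 10)*8 = (-2*(-7/3) + 10)*8 = (14/3 + 10)*8 = (44/3)*8 = 352/3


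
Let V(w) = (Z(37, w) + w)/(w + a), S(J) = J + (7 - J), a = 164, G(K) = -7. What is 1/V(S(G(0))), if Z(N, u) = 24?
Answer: 171/31 ≈ 5.5161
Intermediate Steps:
S(J) = 7
V(w) = (24 + w)/(164 + w) (V(w) = (24 + w)/(w + 164) = (24 + w)/(164 + w))
1/V(S(G(0))) = 1/((24 + 7)/(164 + 7)) = 1/(31/171) = 171/31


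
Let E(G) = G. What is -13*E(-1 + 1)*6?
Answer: 0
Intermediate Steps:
-13*E(-1 + 1)*6 = -13*(-1 + 1)*6 = -13*0*6 = 0*6 = 0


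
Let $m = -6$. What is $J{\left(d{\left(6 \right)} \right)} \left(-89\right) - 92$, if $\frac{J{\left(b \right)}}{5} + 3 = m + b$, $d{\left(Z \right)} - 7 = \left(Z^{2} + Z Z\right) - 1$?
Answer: $-30797$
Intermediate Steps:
$d{\left(Z \right)} = 6 + 2 Z^{2}$ ($d{\left(Z \right)} = 7 - \left(1 - Z^{2} - Z Z\right) = 7 + \left(\left(Z^{2} + Z^{2}\right) - 1\right) = 7 + \left(2 Z^{2} - 1\right) = 7 + \left(-1 + 2 Z^{2}\right) = 6 + 2 Z^{2}$)
$J{\left(b \right)} = -45 + 5 b$ ($J{\left(b \right)} = -15 + 5 \left(-6 + b\right) = -15 + \left(-30 + 5 b\right) = -45 + 5 b$)
$J{\left(d{\left(6 \right)} \right)} \left(-89\right) - 92 = \left(-45 + 5 \left(6 + 2 \cdot 6^{2}\right)\right) \left(-89\right) - 92 = \left(-45 + 5 \left(6 + 2 \cdot 36\right)\right) \left(-89\right) - 92 = \left(-45 + 5 \left(6 + 72\right)\right) \left(-89\right) - 92 = \left(-45 + 5 \cdot 78\right) \left(-89\right) - 92 = \left(-45 + 390\right) \left(-89\right) - 92 = 345 \left(-89\right) - 92 = -30705 - 92 = -30797$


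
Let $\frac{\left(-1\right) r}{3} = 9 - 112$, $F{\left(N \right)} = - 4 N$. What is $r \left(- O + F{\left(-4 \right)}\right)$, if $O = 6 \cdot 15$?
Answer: $-22866$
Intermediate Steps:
$O = 90$
$r = 309$ ($r = - 3 \left(9 - 112\right) = \left(-3\right) \left(-103\right) = 309$)
$r \left(- O + F{\left(-4 \right)}\right) = 309 \left(\left(-1\right) 90 - -16\right) = 309 \left(-90 + 16\right) = 309 \left(-74\right) = -22866$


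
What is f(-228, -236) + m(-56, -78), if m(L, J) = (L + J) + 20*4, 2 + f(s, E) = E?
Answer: -292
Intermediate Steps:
f(s, E) = -2 + E
m(L, J) = 80 + J + L (m(L, J) = (J + L) + 80 = 80 + J + L)
f(-228, -236) + m(-56, -78) = (-2 - 236) + (80 - 78 - 56) = -238 - 54 = -292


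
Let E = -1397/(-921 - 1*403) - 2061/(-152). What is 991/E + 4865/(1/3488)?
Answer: 12477053505432/735277 ≈ 1.6969e+7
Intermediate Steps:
E = 735277/50312 (E = -1397/(-921 - 403) - 2061*(-1/152) = -1397/(-1324) + 2061/152 = -1397*(-1/1324) + 2061/152 = 1397/1324 + 2061/152 = 735277/50312 ≈ 14.614)
991/E + 4865/(1/3488) = 991/(735277/50312) + 4865/(1/3488) = 991*(50312/735277) + 4865/(1/3488) = 49859192/735277 + 4865*3488 = 49859192/735277 + 16969120 = 12477053505432/735277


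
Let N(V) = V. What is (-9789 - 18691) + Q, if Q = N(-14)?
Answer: -28494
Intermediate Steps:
Q = -14
(-9789 - 18691) + Q = (-9789 - 18691) - 14 = -28480 - 14 = -28494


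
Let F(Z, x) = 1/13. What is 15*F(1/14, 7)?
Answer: 15/13 ≈ 1.1538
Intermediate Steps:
F(Z, x) = 1/13
15*F(1/14, 7) = 15*(1/13) = 15/13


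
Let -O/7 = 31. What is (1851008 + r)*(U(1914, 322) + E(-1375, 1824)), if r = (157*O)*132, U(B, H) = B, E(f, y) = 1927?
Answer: -10163670100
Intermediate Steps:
O = -217 (O = -7*31 = -217)
r = -4497108 (r = (157*(-217))*132 = -34069*132 = -4497108)
(1851008 + r)*(U(1914, 322) + E(-1375, 1824)) = (1851008 - 4497108)*(1914 + 1927) = -2646100*3841 = -10163670100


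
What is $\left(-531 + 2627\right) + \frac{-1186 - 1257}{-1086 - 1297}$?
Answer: $\frac{4997211}{2383} \approx 2097.0$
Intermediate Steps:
$\left(-531 + 2627\right) + \frac{-1186 - 1257}{-1086 - 1297} = 2096 - \frac{2443}{-2383} = 2096 - - \frac{2443}{2383} = 2096 + \frac{2443}{2383} = \frac{4997211}{2383}$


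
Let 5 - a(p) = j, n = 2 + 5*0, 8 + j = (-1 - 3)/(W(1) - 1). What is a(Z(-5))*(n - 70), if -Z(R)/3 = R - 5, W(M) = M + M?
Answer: -1156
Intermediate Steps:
W(M) = 2*M
Z(R) = 15 - 3*R (Z(R) = -3*(R - 5) = -3*(-5 + R) = 15 - 3*R)
j = -12 (j = -8 + (-1 - 3)/(2*1 - 1) = -8 - 4/(2 - 1) = -8 - 4/1 = -8 - 4*1 = -8 - 4 = -12)
n = 2 (n = 2 + 0 = 2)
a(p) = 17 (a(p) = 5 - 1*(-12) = 5 + 12 = 17)
a(Z(-5))*(n - 70) = 17*(2 - 70) = 17*(-68) = -1156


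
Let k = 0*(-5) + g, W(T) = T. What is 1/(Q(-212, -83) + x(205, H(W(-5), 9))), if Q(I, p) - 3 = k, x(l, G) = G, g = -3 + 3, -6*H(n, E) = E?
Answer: ⅔ ≈ 0.66667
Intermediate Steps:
H(n, E) = -E/6
g = 0
k = 0 (k = 0*(-5) + 0 = 0 + 0 = 0)
Q(I, p) = 3 (Q(I, p) = 3 + 0 = 3)
1/(Q(-212, -83) + x(205, H(W(-5), 9))) = 1/(3 - ⅙*9) = 1/(3 - 3/2) = 1/(3/2) = ⅔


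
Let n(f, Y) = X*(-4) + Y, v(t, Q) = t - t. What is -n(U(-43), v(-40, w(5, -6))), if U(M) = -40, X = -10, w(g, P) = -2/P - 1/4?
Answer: -40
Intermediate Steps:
w(g, P) = -1/4 - 2/P (w(g, P) = -2/P - 1*1/4 = -2/P - 1/4 = -1/4 - 2/P)
v(t, Q) = 0
n(f, Y) = 40 + Y (n(f, Y) = -10*(-4) + Y = 40 + Y)
-n(U(-43), v(-40, w(5, -6))) = -(40 + 0) = -1*40 = -40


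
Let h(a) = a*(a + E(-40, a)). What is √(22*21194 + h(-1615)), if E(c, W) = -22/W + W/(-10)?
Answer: √11254594/2 ≈ 1677.4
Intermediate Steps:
E(c, W) = -22/W - W/10 (E(c, W) = -22/W + W*(-⅒) = -22/W - W/10)
h(a) = a*(-22/a + 9*a/10) (h(a) = a*(a + (-22/a - a/10)) = a*(-22/a + 9*a/10))
√(22*21194 + h(-1615)) = √(22*21194 + (-22 + (9/10)*(-1615)²)) = √(466268 + (-22 + (9/10)*2608225)) = √(466268 + (-22 + 4694805/2)) = √(466268 + 4694761/2) = √(5627297/2) = √11254594/2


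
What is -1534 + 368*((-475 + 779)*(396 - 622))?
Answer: -25284606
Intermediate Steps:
-1534 + 368*((-475 + 779)*(396 - 622)) = -1534 + 368*(304*(-226)) = -1534 + 368*(-68704) = -1534 - 25283072 = -25284606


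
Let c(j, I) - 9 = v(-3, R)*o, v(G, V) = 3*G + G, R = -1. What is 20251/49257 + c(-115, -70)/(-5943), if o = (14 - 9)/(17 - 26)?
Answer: 39860000/97578117 ≈ 0.40849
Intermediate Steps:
o = -5/9 (o = 5/(-9) = 5*(-⅑) = -5/9 ≈ -0.55556)
v(G, V) = 4*G
c(j, I) = 47/3 (c(j, I) = 9 + (4*(-3))*(-5/9) = 9 - 12*(-5/9) = 9 + 20/3 = 47/3)
20251/49257 + c(-115, -70)/(-5943) = 20251/49257 + (47/3)/(-5943) = 20251*(1/49257) + (47/3)*(-1/5943) = 20251/49257 - 47/17829 = 39860000/97578117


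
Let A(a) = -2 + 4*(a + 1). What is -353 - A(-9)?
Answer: -319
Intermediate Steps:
A(a) = 2 + 4*a (A(a) = -2 + 4*(1 + a) = -2 + (4 + 4*a) = 2 + 4*a)
-353 - A(-9) = -353 - (2 + 4*(-9)) = -353 - (2 - 36) = -353 - 1*(-34) = -353 + 34 = -319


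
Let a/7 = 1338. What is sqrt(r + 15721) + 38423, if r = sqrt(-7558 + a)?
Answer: 38423 + sqrt(15721 + 4*sqrt(113)) ≈ 38549.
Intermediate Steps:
a = 9366 (a = 7*1338 = 9366)
r = 4*sqrt(113) (r = sqrt(-7558 + 9366) = sqrt(1808) = 4*sqrt(113) ≈ 42.521)
sqrt(r + 15721) + 38423 = sqrt(4*sqrt(113) + 15721) + 38423 = sqrt(15721 + 4*sqrt(113)) + 38423 = 38423 + sqrt(15721 + 4*sqrt(113))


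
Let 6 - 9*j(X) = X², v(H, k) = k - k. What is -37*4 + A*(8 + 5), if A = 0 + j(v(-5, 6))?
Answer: -418/3 ≈ -139.33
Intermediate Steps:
v(H, k) = 0
j(X) = ⅔ - X²/9
A = ⅔ (A = 0 + (⅔ - ⅑*0²) = 0 + (⅔ - ⅑*0) = 0 + (⅔ + 0) = 0 + ⅔ = ⅔ ≈ 0.66667)
-37*4 + A*(8 + 5) = -37*4 + 2*(8 + 5)/3 = -148 + (⅔)*13 = -148 + 26/3 = -418/3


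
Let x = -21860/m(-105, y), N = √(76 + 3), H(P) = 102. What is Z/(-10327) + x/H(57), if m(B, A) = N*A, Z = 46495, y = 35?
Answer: -46495/10327 - 2186*√79/28203 ≈ -5.1912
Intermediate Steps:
N = √79 ≈ 8.8882
m(B, A) = A*√79 (m(B, A) = √79*A = A*√79)
x = -4372*√79/553 (x = -21860*√79/2765 = -4372*√79/553 ≈ -70.270)
Z/(-10327) + x/H(57) = 46495/(-10327) - 4372*√79/553/102 = 46495*(-1/10327) - 4372*√79/553*(1/102) = -46495/10327 - 2186*√79/28203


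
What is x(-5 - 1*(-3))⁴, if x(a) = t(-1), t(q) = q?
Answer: 1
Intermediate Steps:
x(a) = -1
x(-5 - 1*(-3))⁴ = (-1)⁴ = 1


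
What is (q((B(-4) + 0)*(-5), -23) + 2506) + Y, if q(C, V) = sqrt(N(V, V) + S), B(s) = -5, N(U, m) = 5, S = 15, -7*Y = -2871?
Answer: 20413/7 + 2*sqrt(5) ≈ 2920.6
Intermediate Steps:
Y = 2871/7 (Y = -1/7*(-2871) = 2871/7 ≈ 410.14)
q(C, V) = 2*sqrt(5) (q(C, V) = sqrt(5 + 15) = sqrt(20) = 2*sqrt(5))
(q((B(-4) + 0)*(-5), -23) + 2506) + Y = (2*sqrt(5) + 2506) + 2871/7 = (2506 + 2*sqrt(5)) + 2871/7 = 20413/7 + 2*sqrt(5)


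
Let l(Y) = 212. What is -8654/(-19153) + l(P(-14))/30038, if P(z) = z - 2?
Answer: 132004644/287658907 ≈ 0.45889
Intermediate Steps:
P(z) = -2 + z
-8654/(-19153) + l(P(-14))/30038 = -8654/(-19153) + 212/30038 = -8654*(-1/19153) + 212*(1/30038) = 8654/19153 + 106/15019 = 132004644/287658907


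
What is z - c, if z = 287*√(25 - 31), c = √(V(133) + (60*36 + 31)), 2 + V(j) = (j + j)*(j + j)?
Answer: -3*√8105 + 287*I*√6 ≈ -270.08 + 703.0*I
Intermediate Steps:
V(j) = -2 + 4*j² (V(j) = -2 + (j + j)*(j + j) = -2 + (2*j)*(2*j) = -2 + 4*j²)
c = 3*√8105 (c = √((-2 + 4*133²) + (60*36 + 31)) = √((-2 + 4*17689) + (2160 + 31)) = √((-2 + 70756) + 2191) = √(70754 + 2191) = √72945 = 3*√8105 ≈ 270.08)
z = 287*I*√6 (z = 287*√(-6) = 287*(I*√6) = 287*I*√6 ≈ 703.0*I)
z - c = 287*I*√6 - 3*√8105 = -3*√8105 + 287*I*√6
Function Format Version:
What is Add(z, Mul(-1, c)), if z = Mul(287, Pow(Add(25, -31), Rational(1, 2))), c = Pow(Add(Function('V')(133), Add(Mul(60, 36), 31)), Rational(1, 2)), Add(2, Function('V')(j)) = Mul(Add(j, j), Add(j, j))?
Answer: Add(Mul(-3, Pow(8105, Rational(1, 2))), Mul(287, I, Pow(6, Rational(1, 2)))) ≈ Add(-270.08, Mul(703.00, I))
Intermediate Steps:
Function('V')(j) = Add(-2, Mul(4, Pow(j, 2))) (Function('V')(j) = Add(-2, Mul(Add(j, j), Add(j, j))) = Add(-2, Mul(Mul(2, j), Mul(2, j))) = Add(-2, Mul(4, Pow(j, 2))))
c = Mul(3, Pow(8105, Rational(1, 2))) (c = Pow(Add(Add(-2, Mul(4, Pow(133, 2))), Add(Mul(60, 36), 31)), Rational(1, 2)) = Pow(Add(Add(-2, Mul(4, 17689)), Add(2160, 31)), Rational(1, 2)) = Pow(Add(Add(-2, 70756), 2191), Rational(1, 2)) = Pow(Add(70754, 2191), Rational(1, 2)) = Pow(72945, Rational(1, 2)) = Mul(3, Pow(8105, Rational(1, 2))) ≈ 270.08)
z = Mul(287, I, Pow(6, Rational(1, 2))) (z = Mul(287, Pow(-6, Rational(1, 2))) = Mul(287, Mul(I, Pow(6, Rational(1, 2)))) = Mul(287, I, Pow(6, Rational(1, 2))) ≈ Mul(703.00, I))
Add(z, Mul(-1, c)) = Add(Mul(287, I, Pow(6, Rational(1, 2))), Mul(-1, Mul(3, Pow(8105, Rational(1, 2))))) = Add(Mul(287, I, Pow(6, Rational(1, 2))), Mul(-3, Pow(8105, Rational(1, 2)))) = Add(Mul(-3, Pow(8105, Rational(1, 2))), Mul(287, I, Pow(6, Rational(1, 2))))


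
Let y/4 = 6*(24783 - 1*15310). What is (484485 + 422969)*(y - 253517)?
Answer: -23743533910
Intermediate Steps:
y = 227352 (y = 4*(6*(24783 - 1*15310)) = 4*(6*(24783 - 15310)) = 4*(6*9473) = 4*56838 = 227352)
(484485 + 422969)*(y - 253517) = (484485 + 422969)*(227352 - 253517) = 907454*(-26165) = -23743533910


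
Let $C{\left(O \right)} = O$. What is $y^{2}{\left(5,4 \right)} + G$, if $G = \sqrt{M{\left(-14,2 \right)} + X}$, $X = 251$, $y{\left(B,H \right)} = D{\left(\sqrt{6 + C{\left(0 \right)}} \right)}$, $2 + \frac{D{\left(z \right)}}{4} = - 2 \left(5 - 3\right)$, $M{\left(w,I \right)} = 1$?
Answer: $576 + 6 \sqrt{7} \approx 591.88$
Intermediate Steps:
$D{\left(z \right)} = -24$ ($D{\left(z \right)} = -8 + 4 \left(- 2 \left(5 - 3\right)\right) = -8 + 4 \left(\left(-2\right) 2\right) = -8 + 4 \left(-4\right) = -8 - 16 = -24$)
$y{\left(B,H \right)} = -24$
$G = 6 \sqrt{7}$ ($G = \sqrt{1 + 251} = \sqrt{252} = 6 \sqrt{7} \approx 15.875$)
$y^{2}{\left(5,4 \right)} + G = \left(-24\right)^{2} + 6 \sqrt{7} = 576 + 6 \sqrt{7}$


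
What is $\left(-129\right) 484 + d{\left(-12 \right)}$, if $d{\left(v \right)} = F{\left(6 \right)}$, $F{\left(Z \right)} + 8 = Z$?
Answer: $-62438$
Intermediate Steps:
$F{\left(Z \right)} = -8 + Z$
$d{\left(v \right)} = -2$ ($d{\left(v \right)} = -8 + 6 = -2$)
$\left(-129\right) 484 + d{\left(-12 \right)} = \left(-129\right) 484 - 2 = -62436 - 2 = -62438$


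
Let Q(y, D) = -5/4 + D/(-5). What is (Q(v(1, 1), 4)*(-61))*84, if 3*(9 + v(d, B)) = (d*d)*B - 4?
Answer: 52521/5 ≈ 10504.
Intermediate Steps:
v(d, B) = -31/3 + B*d²/3 (v(d, B) = -9 + ((d*d)*B - 4)/3 = -9 + (d²*B - 4)/3 = -9 + (B*d² - 4)/3 = -9 + (-4 + B*d²)/3 = -9 + (-4/3 + B*d²/3) = -31/3 + B*d²/3)
Q(y, D) = -5/4 - D/5 (Q(y, D) = -5*¼ + D*(-⅕) = -5/4 - D/5)
(Q(v(1, 1), 4)*(-61))*84 = ((-5/4 - ⅕*4)*(-61))*84 = ((-5/4 - ⅘)*(-61))*84 = -41/20*(-61)*84 = (2501/20)*84 = 52521/5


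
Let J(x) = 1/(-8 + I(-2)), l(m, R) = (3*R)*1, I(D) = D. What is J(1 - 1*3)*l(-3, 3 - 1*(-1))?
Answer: -6/5 ≈ -1.2000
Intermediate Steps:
l(m, R) = 3*R
J(x) = -⅒ (J(x) = 1/(-8 - 2) = 1/(-10) = -⅒)
J(1 - 1*3)*l(-3, 3 - 1*(-1)) = -3*(3 - 1*(-1))/10 = -3*(3 + 1)/10 = -3*4/10 = -⅒*12 = -6/5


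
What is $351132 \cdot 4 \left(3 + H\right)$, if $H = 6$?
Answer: $12640752$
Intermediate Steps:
$351132 \cdot 4 \left(3 + H\right) = 351132 \cdot 4 \left(3 + 6\right) = 351132 \cdot 4 \cdot 9 = 351132 \cdot 36 = 12640752$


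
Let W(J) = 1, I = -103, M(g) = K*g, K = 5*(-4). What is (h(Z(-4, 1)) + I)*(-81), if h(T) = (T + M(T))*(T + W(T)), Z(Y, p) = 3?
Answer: 26811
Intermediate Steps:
K = -20
M(g) = -20*g
h(T) = -19*T*(1 + T) (h(T) = (T - 20*T)*(T + 1) = (-19*T)*(1 + T) = -19*T*(1 + T))
(h(Z(-4, 1)) + I)*(-81) = (19*3*(-1 - 1*3) - 103)*(-81) = (19*3*(-1 - 3) - 103)*(-81) = (19*3*(-4) - 103)*(-81) = (-228 - 103)*(-81) = -331*(-81) = 26811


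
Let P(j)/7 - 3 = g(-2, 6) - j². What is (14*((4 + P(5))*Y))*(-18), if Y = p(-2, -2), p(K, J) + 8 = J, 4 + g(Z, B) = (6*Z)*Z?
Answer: -25200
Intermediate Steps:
g(Z, B) = -4 + 6*Z² (g(Z, B) = -4 + (6*Z)*Z = -4 + 6*Z²)
P(j) = 161 - 7*j² (P(j) = 21 + 7*((-4 + 6*(-2)²) - j²) = 21 + 7*((-4 + 6*4) - j²) = 21 + 7*((-4 + 24) - j²) = 21 + 7*(20 - j²) = 21 + (140 - 7*j²) = 161 - 7*j²)
p(K, J) = -8 + J
Y = -10 (Y = -8 - 2 = -10)
(14*((4 + P(5))*Y))*(-18) = (14*((4 + (161 - 7*5²))*(-10)))*(-18) = (14*((4 + (161 - 7*25))*(-10)))*(-18) = (14*((4 + (161 - 175))*(-10)))*(-18) = (14*((4 - 14)*(-10)))*(-18) = (14*(-10*(-10)))*(-18) = (14*100)*(-18) = 1400*(-18) = -25200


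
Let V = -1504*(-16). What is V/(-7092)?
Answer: -6016/1773 ≈ -3.3931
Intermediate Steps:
V = 24064
V/(-7092) = 24064/(-7092) = 24064*(-1/7092) = -6016/1773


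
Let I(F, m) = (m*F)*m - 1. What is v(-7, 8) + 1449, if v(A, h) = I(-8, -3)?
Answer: 1376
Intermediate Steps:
I(F, m) = -1 + F*m² (I(F, m) = (F*m)*m - 1 = F*m² - 1 = -1 + F*m²)
v(A, h) = -73 (v(A, h) = -1 - 8*(-3)² = -1 - 8*9 = -1 - 72 = -73)
v(-7, 8) + 1449 = -73 + 1449 = 1376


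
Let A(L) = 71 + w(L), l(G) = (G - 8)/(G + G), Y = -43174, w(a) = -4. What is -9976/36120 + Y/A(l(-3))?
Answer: -4535213/7035 ≈ -644.66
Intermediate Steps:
l(G) = (-8 + G)/(2*G) (l(G) = (-8 + G)/((2*G)) = (-8 + G)*(1/(2*G)) = (-8 + G)/(2*G))
A(L) = 67 (A(L) = 71 - 4 = 67)
-9976/36120 + Y/A(l(-3)) = -9976/36120 - 43174/67 = -9976*1/36120 - 43174*1/67 = -29/105 - 43174/67 = -4535213/7035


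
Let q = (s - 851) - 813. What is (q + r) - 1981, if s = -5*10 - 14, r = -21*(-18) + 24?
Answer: -3307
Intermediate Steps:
r = 402 (r = 378 + 24 = 402)
s = -64 (s = -50 - 14 = -64)
q = -1728 (q = (-64 - 851) - 813 = -915 - 813 = -1728)
(q + r) - 1981 = (-1728 + 402) - 1981 = -1326 - 1981 = -3307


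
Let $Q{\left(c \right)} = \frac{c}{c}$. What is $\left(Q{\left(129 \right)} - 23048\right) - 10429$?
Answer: $-33476$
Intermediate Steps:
$Q{\left(c \right)} = 1$
$\left(Q{\left(129 \right)} - 23048\right) - 10429 = \left(1 - 23048\right) - 10429 = -23047 - 10429 = -33476$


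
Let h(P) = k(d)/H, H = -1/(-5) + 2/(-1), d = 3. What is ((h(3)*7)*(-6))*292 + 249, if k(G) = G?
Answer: 20689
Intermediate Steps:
H = -9/5 (H = -1*(-1/5) + 2*(-1) = 1/5 - 2 = -9/5 ≈ -1.8000)
h(P) = -5/3 (h(P) = 3/(-9/5) = 3*(-5/9) = -5/3)
((h(3)*7)*(-6))*292 + 249 = (-5/3*7*(-6))*292 + 249 = -35/3*(-6)*292 + 249 = 70*292 + 249 = 20440 + 249 = 20689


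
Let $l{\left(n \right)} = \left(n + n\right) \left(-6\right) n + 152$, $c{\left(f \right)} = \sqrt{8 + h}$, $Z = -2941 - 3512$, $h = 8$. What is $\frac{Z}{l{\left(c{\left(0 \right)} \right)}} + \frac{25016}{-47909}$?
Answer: $\frac{308156137}{1916360} \approx 160.8$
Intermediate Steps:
$Z = -6453$ ($Z = -2941 - 3512 = -6453$)
$c{\left(f \right)} = 4$ ($c{\left(f \right)} = \sqrt{8 + 8} = \sqrt{16} = 4$)
$l{\left(n \right)} = 152 - 12 n^{2}$ ($l{\left(n \right)} = 2 n \left(-6\right) n + 152 = - 12 n n + 152 = - 12 n^{2} + 152 = 152 - 12 n^{2}$)
$\frac{Z}{l{\left(c{\left(0 \right)} \right)}} + \frac{25016}{-47909} = - \frac{6453}{152 - 12 \cdot 4^{2}} + \frac{25016}{-47909} = - \frac{6453}{152 - 192} + 25016 \left(- \frac{1}{47909}\right) = - \frac{6453}{152 - 192} - \frac{25016}{47909} = - \frac{6453}{-40} - \frac{25016}{47909} = \left(-6453\right) \left(- \frac{1}{40}\right) - \frac{25016}{47909} = \frac{6453}{40} - \frac{25016}{47909} = \frac{308156137}{1916360}$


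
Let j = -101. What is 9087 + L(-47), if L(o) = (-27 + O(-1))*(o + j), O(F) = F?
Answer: 13231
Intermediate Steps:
L(o) = 2828 - 28*o (L(o) = (-27 - 1)*(o - 101) = -28*(-101 + o) = 2828 - 28*o)
9087 + L(-47) = 9087 + (2828 - 28*(-47)) = 9087 + (2828 + 1316) = 9087 + 4144 = 13231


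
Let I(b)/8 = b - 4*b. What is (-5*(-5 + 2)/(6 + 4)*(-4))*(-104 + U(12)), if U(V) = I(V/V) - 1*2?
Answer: 780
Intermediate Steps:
I(b) = -24*b (I(b) = 8*(b - 4*b) = 8*(-3*b) = -24*b)
U(V) = -26 (U(V) = -24*V/V - 1*2 = -24*1 - 2 = -24 - 2 = -26)
(-5*(-5 + 2)/(6 + 4)*(-4))*(-104 + U(12)) = (-5*(-5 + 2)/(6 + 4)*(-4))*(-104 - 26) = (-(-15)/10*(-4))*(-130) = (-5*(-3/10)*(-4))*(-130) = ((3/2)*(-4))*(-130) = -6*(-130) = 780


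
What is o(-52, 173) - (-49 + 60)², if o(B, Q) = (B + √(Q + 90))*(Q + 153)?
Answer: -17073 + 326*√263 ≈ -11786.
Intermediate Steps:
o(B, Q) = (153 + Q)*(B + √(90 + Q)) (o(B, Q) = (B + √(90 + Q))*(153 + Q) = (153 + Q)*(B + √(90 + Q)))
o(-52, 173) - (-49 + 60)² = (153*(-52) + 153*√(90 + 173) - 52*173 + 173*√(90 + 173)) - (-49 + 60)² = (-7956 + 153*√263 - 8996 + 173*√263) - 1*11² = (-16952 + 326*√263) - 1*121 = (-16952 + 326*√263) - 121 = -17073 + 326*√263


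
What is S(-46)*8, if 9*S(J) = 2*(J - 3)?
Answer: -784/9 ≈ -87.111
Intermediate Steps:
S(J) = -⅔ + 2*J/9 (S(J) = (2*(J - 3))/9 = (2*(-3 + J))/9 = (-6 + 2*J)/9 = -⅔ + 2*J/9)
S(-46)*8 = (-⅔ + (2/9)*(-46))*8 = (-⅔ - 92/9)*8 = -98/9*8 = -784/9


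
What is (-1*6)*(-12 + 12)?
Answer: 0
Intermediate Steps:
(-1*6)*(-12 + 12) = -6*0 = 0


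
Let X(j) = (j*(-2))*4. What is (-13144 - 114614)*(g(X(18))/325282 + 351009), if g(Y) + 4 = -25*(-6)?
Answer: -7293506813704236/162641 ≈ -4.4844e+10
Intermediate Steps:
X(j) = -8*j (X(j) = -2*j*4 = -8*j)
g(Y) = 146 (g(Y) = -4 - 25*(-6) = -4 + 150 = 146)
(-13144 - 114614)*(g(X(18))/325282 + 351009) = (-13144 - 114614)*(146/325282 + 351009) = -127758*(146*(1/325282) + 351009) = -127758*(73/162641 + 351009) = -127758*57088454842/162641 = -7293506813704236/162641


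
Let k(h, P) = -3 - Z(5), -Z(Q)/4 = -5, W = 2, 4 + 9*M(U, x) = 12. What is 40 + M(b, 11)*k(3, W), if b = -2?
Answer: 176/9 ≈ 19.556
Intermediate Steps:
M(U, x) = 8/9 (M(U, x) = -4/9 + (1/9)*12 = -4/9 + 4/3 = 8/9)
Z(Q) = 20 (Z(Q) = -4*(-5) = 20)
k(h, P) = -23 (k(h, P) = -3 - 1*20 = -3 - 20 = -23)
40 + M(b, 11)*k(3, W) = 40 + (8/9)*(-23) = 40 - 184/9 = 176/9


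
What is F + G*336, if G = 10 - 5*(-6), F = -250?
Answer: 13190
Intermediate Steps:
G = 40 (G = 10 + 30 = 40)
F + G*336 = -250 + 40*336 = -250 + 13440 = 13190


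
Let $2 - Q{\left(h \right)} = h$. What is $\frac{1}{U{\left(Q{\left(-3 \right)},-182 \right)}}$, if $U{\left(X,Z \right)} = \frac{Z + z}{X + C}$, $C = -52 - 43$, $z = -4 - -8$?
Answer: $\frac{45}{89} \approx 0.50562$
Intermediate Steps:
$z = 4$ ($z = -4 + 8 = 4$)
$Q{\left(h \right)} = 2 - h$
$C = -95$ ($C = -52 - 43 = -95$)
$U{\left(X,Z \right)} = \frac{4 + Z}{-95 + X}$ ($U{\left(X,Z \right)} = \frac{Z + 4}{X - 95} = \frac{4 + Z}{-95 + X}$)
$\frac{1}{U{\left(Q{\left(-3 \right)},-182 \right)}} = \frac{1}{\frac{1}{-95 + \left(2 - -3\right)} \left(4 - 182\right)} = \frac{1}{\frac{1}{-95 + \left(2 + 3\right)} \left(-178\right)} = \frac{1}{\frac{1}{-95 + 5} \left(-178\right)} = \frac{1}{\frac{1}{-90} \left(-178\right)} = \frac{1}{\left(- \frac{1}{90}\right) \left(-178\right)} = \frac{1}{\frac{89}{45}} = \frac{45}{89}$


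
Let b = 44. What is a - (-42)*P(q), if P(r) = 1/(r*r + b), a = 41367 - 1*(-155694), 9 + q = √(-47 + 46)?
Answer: 773465727/3925 + 189*I/3925 ≈ 1.9706e+5 + 0.048153*I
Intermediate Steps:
q = -9 + I (q = -9 + √(-47 + 46) = -9 + √(-1) = -9 + I ≈ -9.0 + 1.0*I)
a = 197061 (a = 41367 + 155694 = 197061)
P(r) = 1/(44 + r²) (P(r) = 1/(r*r + 44) = 1/(r² + 44) = 1/(44 + r²))
a - (-42)*P(q) = 197061 - (-42)/(44 + (-9 + I)²) = 197061 + 42/(44 + (-9 + I)²)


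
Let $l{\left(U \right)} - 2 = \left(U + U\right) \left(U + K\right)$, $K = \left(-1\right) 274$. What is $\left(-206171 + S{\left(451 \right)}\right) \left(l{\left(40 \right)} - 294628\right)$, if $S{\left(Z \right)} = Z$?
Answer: $64461539120$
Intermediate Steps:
$K = -274$
$l{\left(U \right)} = 2 + 2 U \left(-274 + U\right)$ ($l{\left(U \right)} = 2 + \left(U + U\right) \left(U - 274\right) = 2 + 2 U \left(-274 + U\right)$)
$\left(-206171 + S{\left(451 \right)}\right) \left(l{\left(40 \right)} - 294628\right) = \left(-206171 + 451\right) \left(\left(2 - 21920 + 2 \cdot 40^{2}\right) - 294628\right) = - 205720 \left(\left(2 - 21920 + 2 \cdot 1600\right) - 294628\right) = - 205720 \left(\left(2 - 21920 + 3200\right) - 294628\right) = - 205720 \left(-18718 - 294628\right) = \left(-205720\right) \left(-313346\right) = 64461539120$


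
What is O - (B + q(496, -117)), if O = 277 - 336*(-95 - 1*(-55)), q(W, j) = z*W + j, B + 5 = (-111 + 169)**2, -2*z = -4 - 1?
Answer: 9235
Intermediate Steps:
z = 5/2 (z = -(-4 - 1)/2 = -1/2*(-5) = 5/2 ≈ 2.5000)
B = 3359 (B = -5 + (-111 + 169)**2 = -5 + 58**2 = -5 + 3364 = 3359)
q(W, j) = j + 5*W/2 (q(W, j) = 5*W/2 + j = j + 5*W/2)
O = 13717 (O = 277 - 336*(-95 + 55) = 277 - 336*(-40) = 277 + 13440 = 13717)
O - (B + q(496, -117)) = 13717 - (3359 + (-117 + (5/2)*496)) = 13717 - (3359 + (-117 + 1240)) = 13717 - (3359 + 1123) = 13717 - 1*4482 = 13717 - 4482 = 9235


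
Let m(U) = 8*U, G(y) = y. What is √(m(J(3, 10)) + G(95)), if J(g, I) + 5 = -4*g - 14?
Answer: 3*I*√17 ≈ 12.369*I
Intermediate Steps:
J(g, I) = -19 - 4*g (J(g, I) = -5 + (-4*g - 14) = -5 + (-14 - 4*g) = -19 - 4*g)
√(m(J(3, 10)) + G(95)) = √(8*(-19 - 4*3) + 95) = √(8*(-19 - 12) + 95) = √(8*(-31) + 95) = √(-248 + 95) = √(-153) = 3*I*√17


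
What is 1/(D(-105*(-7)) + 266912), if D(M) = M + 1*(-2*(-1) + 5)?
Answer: 1/267654 ≈ 3.7362e-6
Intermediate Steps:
D(M) = 7 + M (D(M) = M + 1*(2 + 5) = M + 1*7 = M + 7 = 7 + M)
1/(D(-105*(-7)) + 266912) = 1/((7 - 105*(-7)) + 266912) = 1/((7 + 735) + 266912) = 1/(742 + 266912) = 1/267654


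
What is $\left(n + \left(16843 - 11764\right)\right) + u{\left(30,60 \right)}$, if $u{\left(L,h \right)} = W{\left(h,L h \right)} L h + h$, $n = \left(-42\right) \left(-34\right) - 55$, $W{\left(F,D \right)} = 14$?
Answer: $31712$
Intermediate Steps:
$n = 1373$ ($n = 1428 - 55 = 1373$)
$u{\left(L,h \right)} = h + 14 L h$ ($u{\left(L,h \right)} = 14 L h + h = h + 14 L h$)
$\left(n + \left(16843 - 11764\right)\right) + u{\left(30,60 \right)} = \left(1373 + \left(16843 - 11764\right)\right) + 60 \left(1 + 14 \cdot 30\right) = \left(1373 + \left(16843 - 11764\right)\right) + 60 \left(1 + 420\right) = \left(1373 + 5079\right) + 60 \cdot 421 = 6452 + 25260 = 31712$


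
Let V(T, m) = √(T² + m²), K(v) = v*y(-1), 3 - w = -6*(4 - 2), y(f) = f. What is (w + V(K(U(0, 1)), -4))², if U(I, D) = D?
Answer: (15 + √17)² ≈ 365.69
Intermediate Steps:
w = 15 (w = 3 - (-6)*(4 - 2) = 3 - (-6)*2 = 3 - 1*(-12) = 3 + 12 = 15)
K(v) = -v (K(v) = v*(-1) = -v)
(w + V(K(U(0, 1)), -4))² = (15 + √((-1*1)² + (-4)²))² = (15 + √((-1)² + 16))² = (15 + √(1 + 16))² = (15 + √17)²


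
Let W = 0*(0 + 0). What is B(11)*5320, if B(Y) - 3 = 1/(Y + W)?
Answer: 180880/11 ≈ 16444.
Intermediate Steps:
W = 0 (W = 0*0 = 0)
B(Y) = 3 + 1/Y (B(Y) = 3 + 1/(Y + 0) = 3 + 1/Y)
B(11)*5320 = (3 + 1/11)*5320 = (34/11)*5320 = 180880/11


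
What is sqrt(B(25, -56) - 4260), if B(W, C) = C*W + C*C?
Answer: 2*I*sqrt(631) ≈ 50.239*I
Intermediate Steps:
B(W, C) = C**2 + C*W (B(W, C) = C*W + C**2 = C**2 + C*W)
sqrt(B(25, -56) - 4260) = sqrt(-56*(-56 + 25) - 4260) = sqrt(-56*(-31) - 4260) = sqrt(1736 - 4260) = sqrt(-2524) = 2*I*sqrt(631)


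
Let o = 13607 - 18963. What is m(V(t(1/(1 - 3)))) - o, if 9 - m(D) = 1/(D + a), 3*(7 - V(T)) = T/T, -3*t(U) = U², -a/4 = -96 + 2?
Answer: 6159017/1148 ≈ 5365.0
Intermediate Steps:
a = 376 (a = -4*(-96 + 2) = -4*(-94) = 376)
t(U) = -U²/3
V(T) = 20/3 (V(T) = 7 - T/(3*T) = 7 - ⅓*1 = 7 - ⅓ = 20/3)
m(D) = 9 - 1/(376 + D) (m(D) = 9 - 1/(D + 376) = 9 - 1/(376 + D))
o = -5356
m(V(t(1/(1 - 3)))) - o = (3383 + 9*(20/3))/(376 + 20/3) - 1*(-5356) = (3383 + 60)/(1148/3) + 5356 = (3/1148)*3443 + 5356 = 10329/1148 + 5356 = 6159017/1148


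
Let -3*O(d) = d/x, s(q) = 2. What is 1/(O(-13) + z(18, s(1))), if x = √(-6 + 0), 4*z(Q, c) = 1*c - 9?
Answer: -756/2675 + 312*I*√6/2675 ≈ -0.28262 + 0.2857*I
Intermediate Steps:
z(Q, c) = -9/4 + c/4 (z(Q, c) = (1*c - 9)/4 = (c - 9)/4 = (-9 + c)/4 = -9/4 + c/4)
x = I*√6 (x = √(-6) = I*√6 ≈ 2.4495*I)
O(d) = I*d*√6/18 (O(d) = -d/(3*(I*√6)) = -d*(-I*√6/6)/3 = -(-1)*I*d*√6/18 = I*d*√6/18)
1/(O(-13) + z(18, s(1))) = 1/((1/18)*I*(-13)*√6 + (-9/4 + (¼)*2)) = 1/(-13*I*√6/18 + (-9/4 + ½)) = 1/(-13*I*√6/18 - 7/4) = 1/(-7/4 - 13*I*√6/18)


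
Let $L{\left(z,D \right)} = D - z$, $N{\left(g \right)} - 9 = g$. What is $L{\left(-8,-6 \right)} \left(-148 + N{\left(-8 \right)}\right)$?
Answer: $-294$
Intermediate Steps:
$N{\left(g \right)} = 9 + g$
$L{\left(-8,-6 \right)} \left(-148 + N{\left(-8 \right)}\right) = \left(-6 - -8\right) \left(-148 + \left(9 - 8\right)\right) = \left(-6 + 8\right) \left(-148 + 1\right) = 2 \left(-147\right) = -294$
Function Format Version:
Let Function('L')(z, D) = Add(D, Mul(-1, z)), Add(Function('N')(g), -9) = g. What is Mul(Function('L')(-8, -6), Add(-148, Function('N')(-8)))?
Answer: -294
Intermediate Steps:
Function('N')(g) = Add(9, g)
Mul(Function('L')(-8, -6), Add(-148, Function('N')(-8))) = Mul(Add(-6, Mul(-1, -8)), Add(-148, Add(9, -8))) = Mul(Add(-6, 8), Add(-148, 1)) = Mul(2, -147) = -294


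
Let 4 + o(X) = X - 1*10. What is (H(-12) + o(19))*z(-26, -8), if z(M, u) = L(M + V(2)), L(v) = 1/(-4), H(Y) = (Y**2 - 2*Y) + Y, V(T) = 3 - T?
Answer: -161/4 ≈ -40.250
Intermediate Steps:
o(X) = -14 + X (o(X) = -4 + (X - 1*10) = -4 + (X - 10) = -4 + (-10 + X) = -14 + X)
H(Y) = Y**2 - Y
L(v) = -1/4
z(M, u) = -1/4
(H(-12) + o(19))*z(-26, -8) = (-12*(-1 - 12) + (-14 + 19))*(-1/4) = (-12*(-13) + 5)*(-1/4) = (156 + 5)*(-1/4) = 161*(-1/4) = -161/4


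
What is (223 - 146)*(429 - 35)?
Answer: 30338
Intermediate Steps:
(223 - 146)*(429 - 35) = 77*394 = 30338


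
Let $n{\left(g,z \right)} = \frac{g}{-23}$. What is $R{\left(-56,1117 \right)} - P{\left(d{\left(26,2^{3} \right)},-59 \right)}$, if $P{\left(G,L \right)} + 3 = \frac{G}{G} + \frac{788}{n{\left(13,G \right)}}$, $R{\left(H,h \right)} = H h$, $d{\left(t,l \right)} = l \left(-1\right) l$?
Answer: $- \frac{795026}{13} \approx -61156.0$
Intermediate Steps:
$n{\left(g,z \right)} = - \frac{g}{23}$ ($n{\left(g,z \right)} = g \left(- \frac{1}{23}\right) = - \frac{g}{23}$)
$d{\left(t,l \right)} = - l^{2}$ ($d{\left(t,l \right)} = - l l = - l^{2}$)
$P{\left(G,L \right)} = - \frac{18150}{13}$ ($P{\left(G,L \right)} = -3 + \left(\frac{G}{G} + \frac{788}{\left(- \frac{1}{23}\right) 13}\right) = -3 + \left(1 + \frac{788}{- \frac{13}{23}}\right) = -3 + \left(1 + 788 \left(- \frac{23}{13}\right)\right) = -3 + \left(1 - \frac{18124}{13}\right) = -3 - \frac{18111}{13} = - \frac{18150}{13}$)
$R{\left(-56,1117 \right)} - P{\left(d{\left(26,2^{3} \right)},-59 \right)} = \left(-56\right) 1117 - - \frac{18150}{13} = -62552 + \frac{18150}{13} = - \frac{795026}{13}$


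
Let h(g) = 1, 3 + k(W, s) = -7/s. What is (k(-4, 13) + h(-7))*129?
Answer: -4257/13 ≈ -327.46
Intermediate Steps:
k(W, s) = -3 - 7/s
(k(-4, 13) + h(-7))*129 = ((-3 - 7/13) + 1)*129 = (-46/13 + 1)*129 = -33/13*129 = -4257/13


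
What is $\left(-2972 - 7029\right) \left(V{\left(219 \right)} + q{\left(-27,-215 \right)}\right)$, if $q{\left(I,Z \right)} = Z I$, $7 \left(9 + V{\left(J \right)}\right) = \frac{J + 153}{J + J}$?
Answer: $- \frac{405769066}{7} \approx -5.7967 \cdot 10^{7}$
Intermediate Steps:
$V{\left(J \right)} = -9 + \frac{153 + J}{14 J}$ ($V{\left(J \right)} = -9 + \frac{\left(J + 153\right) \frac{1}{J + J}}{7} = -9 + \frac{\left(153 + J\right) \frac{1}{2 J}}{7} = -9 + \frac{\frac{1}{2} \frac{1}{J} \left(153 + J\right)}{7} = -9 + \frac{153 + J}{14 J}$)
$q{\left(I,Z \right)} = I Z$
$\left(-2972 - 7029\right) \left(V{\left(219 \right)} + q{\left(-27,-215 \right)}\right) = \left(-2972 - 7029\right) \left(\frac{153 - 27375}{14 \cdot 219} - -5805\right) = - 10001 \left(\frac{1}{14} \cdot \frac{1}{219} \left(153 - 27375\right) + 5805\right) = - 10001 \left(\frac{1}{14} \cdot \frac{1}{219} \left(-27222\right) + 5805\right) = - 10001 \left(- \frac{4537}{511} + 5805\right) = \left(-10001\right) \frac{2961818}{511} = - \frac{405769066}{7}$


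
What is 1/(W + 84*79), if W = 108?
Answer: 1/6744 ≈ 0.00014828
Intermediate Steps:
1/(W + 84*79) = 1/(108 + 84*79) = 1/(108 + 6636) = 1/6744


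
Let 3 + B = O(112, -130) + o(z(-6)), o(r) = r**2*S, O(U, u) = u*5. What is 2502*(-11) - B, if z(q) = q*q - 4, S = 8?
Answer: -35061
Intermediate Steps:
O(U, u) = 5*u
z(q) = -4 + q**2 (z(q) = q**2 - 4 = -4 + q**2)
o(r) = 8*r**2 (o(r) = r**2*8 = 8*r**2)
B = 7539 (B = -3 + (5*(-130) + 8*(-4 + (-6)**2)**2) = -3 + (-650 + 8*(-4 + 36)**2) = -3 + (-650 + 8*32**2) = -3 + (-650 + 8*1024) = -3 + (-650 + 8192) = -3 + 7542 = 7539)
2502*(-11) - B = 2502*(-11) - 1*7539 = -27522 - 7539 = -35061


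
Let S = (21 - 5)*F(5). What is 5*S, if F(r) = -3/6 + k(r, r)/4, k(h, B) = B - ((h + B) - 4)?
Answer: -60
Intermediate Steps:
k(h, B) = 4 - h (k(h, B) = B - ((B + h) - 4) = B - (-4 + B + h) = B + (4 - B - h) = 4 - h)
F(r) = 1/2 - r/4 (F(r) = -3/6 + (4 - r)/4 = -3*1/6 + (4 - r)*(1/4) = -1/2 + (1 - r/4) = 1/2 - r/4)
S = -12 (S = (21 - 5)*(1/2 - 1/4*5) = 16*(1/2 - 5/4) = 16*(-3/4) = -12)
5*S = 5*(-12) = -60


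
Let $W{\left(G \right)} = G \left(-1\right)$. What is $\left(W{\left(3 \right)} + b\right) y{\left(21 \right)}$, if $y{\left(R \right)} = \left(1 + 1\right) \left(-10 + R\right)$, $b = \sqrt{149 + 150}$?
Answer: $-66 + 22 \sqrt{299} \approx 314.42$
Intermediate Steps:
$b = \sqrt{299} \approx 17.292$
$y{\left(R \right)} = -20 + 2 R$ ($y{\left(R \right)} = 2 \left(-10 + R\right) = -20 + 2 R$)
$W{\left(G \right)} = - G$
$\left(W{\left(3 \right)} + b\right) y{\left(21 \right)} = \left(\left(-1\right) 3 + \sqrt{299}\right) \left(-20 + 2 \cdot 21\right) = \left(-3 + \sqrt{299}\right) \left(-20 + 42\right) = \left(-3 + \sqrt{299}\right) 22 = -66 + 22 \sqrt{299}$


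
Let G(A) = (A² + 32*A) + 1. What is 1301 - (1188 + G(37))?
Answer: -2441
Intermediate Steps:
G(A) = 1 + A² + 32*A
1301 - (1188 + G(37)) = 1301 - (1188 + (1 + 37² + 32*37)) = 1301 - (1188 + (1 + 1369 + 1184)) = 1301 - (1188 + 2554) = 1301 - 1*3742 = 1301 - 3742 = -2441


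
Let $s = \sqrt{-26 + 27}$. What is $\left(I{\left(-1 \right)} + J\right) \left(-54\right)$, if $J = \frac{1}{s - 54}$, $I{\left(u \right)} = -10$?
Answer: $\frac{28674}{53} \approx 541.02$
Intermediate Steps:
$s = 1$ ($s = \sqrt{1} = 1$)
$J = - \frac{1}{53}$ ($J = \frac{1}{1 - 54} = \frac{1}{-53} = - \frac{1}{53} \approx -0.018868$)
$\left(I{\left(-1 \right)} + J\right) \left(-54\right) = \left(-10 - \frac{1}{53}\right) \left(-54\right) = \left(- \frac{531}{53}\right) \left(-54\right) = \frac{28674}{53}$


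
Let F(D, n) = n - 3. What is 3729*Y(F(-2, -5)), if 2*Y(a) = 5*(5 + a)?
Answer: -55935/2 ≈ -27968.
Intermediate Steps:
F(D, n) = -3 + n
Y(a) = 25/2 + 5*a/2 (Y(a) = (5*(5 + a))/2 = (25 + 5*a)/2 = 25/2 + 5*a/2)
3729*Y(F(-2, -5)) = 3729*(25/2 + 5*(-3 - 5)/2) = 3729*(25/2 + (5/2)*(-8)) = 3729*(25/2 - 20) = 3729*(-15/2) = -55935/2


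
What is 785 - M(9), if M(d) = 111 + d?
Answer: 665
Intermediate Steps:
785 - M(9) = 785 - (111 + 9) = 785 - 1*120 = 785 - 120 = 665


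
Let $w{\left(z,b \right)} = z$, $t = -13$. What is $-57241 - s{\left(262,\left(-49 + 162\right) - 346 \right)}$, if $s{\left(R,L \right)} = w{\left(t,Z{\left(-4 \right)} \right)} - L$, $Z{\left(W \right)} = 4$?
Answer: $-57461$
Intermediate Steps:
$s{\left(R,L \right)} = -13 - L$
$-57241 - s{\left(262,\left(-49 + 162\right) - 346 \right)} = -57241 - \left(-13 - \left(\left(-49 + 162\right) - 346\right)\right) = -57241 - \left(-13 - \left(113 - 346\right)\right) = -57241 - \left(-13 - -233\right) = -57241 - \left(-13 + 233\right) = -57241 - 220 = -57461$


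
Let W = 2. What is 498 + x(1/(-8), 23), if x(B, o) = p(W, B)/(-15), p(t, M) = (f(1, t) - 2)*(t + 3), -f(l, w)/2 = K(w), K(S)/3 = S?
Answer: 1508/3 ≈ 502.67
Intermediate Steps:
K(S) = 3*S
f(l, w) = -6*w
p(t, M) = (-2 - 6*t)*(3 + t) (p(t, M) = (-6*t - 2)*(t + 3) = (-2 - 6*t)*(3 + t))
x(B, o) = 14/3 (x(B, o) = (-6 - 20*2 - 6*2**2)/(-15) = (-6 - 40 - 6*4)*(-1/15) = (-6 - 40 - 24)*(-1/15) = -70*(-1/15) = 14/3)
498 + x(1/(-8), 23) = 498 + 14/3 = 1508/3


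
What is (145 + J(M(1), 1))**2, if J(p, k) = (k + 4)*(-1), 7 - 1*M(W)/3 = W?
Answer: 19600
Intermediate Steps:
M(W) = 21 - 3*W
J(p, k) = -4 - k (J(p, k) = (4 + k)*(-1) = -4 - k)
(145 + J(M(1), 1))**2 = (145 + (-4 - 1*1))**2 = (145 + (-4 - 1))**2 = (145 - 5)**2 = 140**2 = 19600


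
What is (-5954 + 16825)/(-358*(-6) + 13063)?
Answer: 1553/2173 ≈ 0.71468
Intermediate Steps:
(-5954 + 16825)/(-358*(-6) + 13063) = 10871/(2148 + 13063) = 10871/15211 = 10871*(1/15211) = 1553/2173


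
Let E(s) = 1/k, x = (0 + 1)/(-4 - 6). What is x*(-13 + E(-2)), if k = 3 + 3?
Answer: 77/60 ≈ 1.2833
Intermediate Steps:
k = 6
x = -⅒ (x = 1/(-10) = 1*(-⅒) = -⅒ ≈ -0.10000)
E(s) = ⅙ (E(s) = 1/6 = ⅙)
x*(-13 + E(-2)) = -(-13 + ⅙)/10 = -⅒*(-77/6) = 77/60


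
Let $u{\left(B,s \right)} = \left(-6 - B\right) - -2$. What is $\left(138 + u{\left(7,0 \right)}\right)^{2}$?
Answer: $16129$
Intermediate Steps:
$u{\left(B,s \right)} = -4 - B$ ($u{\left(B,s \right)} = \left(-6 - B\right) + 2 = -4 - B$)
$\left(138 + u{\left(7,0 \right)}\right)^{2} = \left(138 - 11\right)^{2} = 127^{2} = 16129$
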